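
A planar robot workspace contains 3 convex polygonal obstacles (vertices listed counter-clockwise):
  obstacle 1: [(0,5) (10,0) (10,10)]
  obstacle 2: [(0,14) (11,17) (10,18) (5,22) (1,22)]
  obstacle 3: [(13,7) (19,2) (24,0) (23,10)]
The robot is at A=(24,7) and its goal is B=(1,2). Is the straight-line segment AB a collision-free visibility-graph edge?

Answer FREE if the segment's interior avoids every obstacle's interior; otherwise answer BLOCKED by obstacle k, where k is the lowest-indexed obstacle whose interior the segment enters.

Obstacle 1 [(0,5) (10,0) (10,10)]:
  edge (0,5)–(10,0): crosses AB
  edge (10,0)–(10,10): crosses AB
  edge (10,10)–(0,5): clear
  → BLOCKED
Obstacle 2 [(0,14) (11,17) (10,18) (5,22) (1,22)]:
  edge (0,14)–(11,17): clear
  edge (11,17)–(10,18): clear
  edge (10,18)–(5,22): clear
  edge (5,22)–(1,22): clear
  edge (1,22)–(0,14): clear
  midpoint (25/2,9/2) outside
  → clear
Obstacle 3 [(13,7) (19,2) (24,0) (23,10)]:
  edge (13,7)–(19,2): crosses AB
  edge (19,2)–(24,0): clear
  edge (24,0)–(23,10): crosses AB
  edge (23,10)–(13,7): clear
  → BLOCKED

BLOCKED by obstacle 1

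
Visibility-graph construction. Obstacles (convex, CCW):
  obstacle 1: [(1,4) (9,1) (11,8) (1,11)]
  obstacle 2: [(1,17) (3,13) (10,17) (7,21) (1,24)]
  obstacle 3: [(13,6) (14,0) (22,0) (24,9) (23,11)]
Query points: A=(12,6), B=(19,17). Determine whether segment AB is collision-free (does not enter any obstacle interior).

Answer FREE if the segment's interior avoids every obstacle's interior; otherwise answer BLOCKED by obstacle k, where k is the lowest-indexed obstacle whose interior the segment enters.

Obstacle 1 [(1,4) (9,1) (11,8) (1,11)]:
  edge (1,4)–(9,1): clear
  edge (9,1)–(11,8): clear
  edge (11,8)–(1,11): clear
  edge (1,11)–(1,4): clear
  midpoint (31/2,23/2) outside
  → clear
Obstacle 2 [(1,17) (3,13) (10,17) (7,21) (1,24)]:
  edge (1,17)–(3,13): clear
  edge (3,13)–(10,17): clear
  edge (10,17)–(7,21): clear
  edge (7,21)–(1,24): clear
  edge (1,24)–(1,17): clear
  midpoint (31/2,23/2) outside
  → clear
Obstacle 3 [(13,6) (14,0) (22,0) (24,9) (23,11)]:
  edge (13,6)–(14,0): clear
  edge (14,0)–(22,0): clear
  edge (22,0)–(24,9): clear
  edge (24,9)–(23,11): clear
  edge (23,11)–(13,6): clear
  midpoint (31/2,23/2) outside
  → clear

FREE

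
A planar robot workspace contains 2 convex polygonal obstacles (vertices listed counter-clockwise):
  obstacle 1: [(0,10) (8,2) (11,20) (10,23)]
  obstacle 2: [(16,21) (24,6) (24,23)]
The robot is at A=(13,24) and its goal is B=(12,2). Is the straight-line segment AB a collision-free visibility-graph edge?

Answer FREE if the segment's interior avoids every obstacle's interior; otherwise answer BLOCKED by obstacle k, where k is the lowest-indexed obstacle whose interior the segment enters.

Obstacle 1 [(0,10) (8,2) (11,20) (10,23)]:
  edge (0,10)–(8,2): clear
  edge (8,2)–(11,20): clear
  edge (11,20)–(10,23): clear
  edge (10,23)–(0,10): clear
  midpoint (25/2,13) outside
  → clear
Obstacle 2 [(16,21) (24,6) (24,23)]:
  edge (16,21)–(24,6): clear
  edge (24,6)–(24,23): clear
  edge (24,23)–(16,21): clear
  midpoint (25/2,13) outside
  → clear

FREE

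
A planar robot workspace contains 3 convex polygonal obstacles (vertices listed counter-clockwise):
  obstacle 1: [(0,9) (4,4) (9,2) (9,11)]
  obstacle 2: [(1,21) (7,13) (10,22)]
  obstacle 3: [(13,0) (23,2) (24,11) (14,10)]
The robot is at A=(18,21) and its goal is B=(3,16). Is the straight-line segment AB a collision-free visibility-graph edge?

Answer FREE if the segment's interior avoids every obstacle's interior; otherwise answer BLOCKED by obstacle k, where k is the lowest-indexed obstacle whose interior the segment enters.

Obstacle 1 [(0,9) (4,4) (9,2) (9,11)]:
  edge (0,9)–(4,4): clear
  edge (4,4)–(9,2): clear
  edge (9,2)–(9,11): clear
  edge (9,11)–(0,9): clear
  midpoint (21/2,37/2) outside
  → clear
Obstacle 2 [(1,21) (7,13) (10,22)]:
  edge (1,21)–(7,13): crosses AB
  edge (7,13)–(10,22): crosses AB
  edge (10,22)–(1,21): clear
  → BLOCKED
Obstacle 3 [(13,0) (23,2) (24,11) (14,10)]:
  edge (13,0)–(23,2): clear
  edge (23,2)–(24,11): clear
  edge (24,11)–(14,10): clear
  edge (14,10)–(13,0): clear
  midpoint (21/2,37/2) outside
  → clear

BLOCKED by obstacle 2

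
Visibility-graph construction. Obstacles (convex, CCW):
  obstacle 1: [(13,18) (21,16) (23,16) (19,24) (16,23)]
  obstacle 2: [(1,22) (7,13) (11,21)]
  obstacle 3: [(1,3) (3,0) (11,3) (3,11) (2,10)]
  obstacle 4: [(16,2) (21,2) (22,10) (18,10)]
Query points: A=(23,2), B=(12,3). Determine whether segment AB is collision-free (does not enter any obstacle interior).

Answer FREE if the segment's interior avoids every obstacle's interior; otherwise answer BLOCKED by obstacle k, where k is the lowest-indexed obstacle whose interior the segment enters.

BLOCKED by obstacle 4

Obstacle 1 [(13,18) (21,16) (23,16) (19,24) (16,23)]:
  edge (13,18)–(21,16): clear
  edge (21,16)–(23,16): clear
  edge (23,16)–(19,24): clear
  edge (19,24)–(16,23): clear
  edge (16,23)–(13,18): clear
  midpoint (35/2,5/2) outside
  → clear
Obstacle 2 [(1,22) (7,13) (11,21)]:
  edge (1,22)–(7,13): clear
  edge (7,13)–(11,21): clear
  edge (11,21)–(1,22): clear
  midpoint (35/2,5/2) outside
  → clear
Obstacle 3 [(1,3) (3,0) (11,3) (3,11) (2,10)]:
  edge (1,3)–(3,0): clear
  edge (3,0)–(11,3): clear
  edge (11,3)–(3,11): clear
  edge (3,11)–(2,10): clear
  edge (2,10)–(1,3): clear
  midpoint (35/2,5/2) outside
  → clear
Obstacle 4 [(16,2) (21,2) (22,10) (18,10)]:
  edge (16,2)–(21,2): clear
  edge (21,2)–(22,10): crosses AB
  edge (22,10)–(18,10): clear
  edge (18,10)–(16,2): crosses AB
  → BLOCKED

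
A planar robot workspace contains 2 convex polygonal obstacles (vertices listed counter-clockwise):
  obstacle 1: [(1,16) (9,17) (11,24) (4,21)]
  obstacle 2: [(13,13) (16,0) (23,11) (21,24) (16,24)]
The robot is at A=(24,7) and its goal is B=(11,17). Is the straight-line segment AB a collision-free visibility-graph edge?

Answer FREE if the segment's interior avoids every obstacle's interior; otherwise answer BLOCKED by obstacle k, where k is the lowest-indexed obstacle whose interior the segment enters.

BLOCKED by obstacle 2

Obstacle 1 [(1,16) (9,17) (11,24) (4,21)]:
  edge (1,16)–(9,17): clear
  edge (9,17)–(11,24): clear
  edge (11,24)–(4,21): clear
  edge (4,21)–(1,16): clear
  midpoint (35/2,12) outside
  → clear
Obstacle 2 [(13,13) (16,0) (23,11) (21,24) (16,24)]:
  edge (13,13)–(16,0): clear
  edge (16,0)–(23,11): crosses AB
  edge (23,11)–(21,24): clear
  edge (21,24)–(16,24): clear
  edge (16,24)–(13,13): crosses AB
  → BLOCKED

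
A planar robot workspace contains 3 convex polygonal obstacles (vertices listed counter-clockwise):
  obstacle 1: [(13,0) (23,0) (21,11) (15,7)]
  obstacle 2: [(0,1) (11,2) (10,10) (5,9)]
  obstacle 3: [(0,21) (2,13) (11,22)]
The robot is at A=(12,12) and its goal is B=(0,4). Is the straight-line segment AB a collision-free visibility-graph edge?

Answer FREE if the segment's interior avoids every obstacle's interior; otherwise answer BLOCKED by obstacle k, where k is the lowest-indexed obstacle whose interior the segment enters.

Obstacle 1 [(13,0) (23,0) (21,11) (15,7)]:
  edge (13,0)–(23,0): clear
  edge (23,0)–(21,11): clear
  edge (21,11)–(15,7): clear
  edge (15,7)–(13,0): clear
  midpoint (6,8) outside
  → clear
Obstacle 2 [(0,1) (11,2) (10,10) (5,9)]:
  edge (0,1)–(11,2): clear
  edge (11,2)–(10,10): clear
  edge (10,10)–(5,9): crosses AB
  edge (5,9)–(0,1): crosses AB
  → BLOCKED
Obstacle 3 [(0,21) (2,13) (11,22)]:
  edge (0,21)–(2,13): clear
  edge (2,13)–(11,22): clear
  edge (11,22)–(0,21): clear
  midpoint (6,8) outside
  → clear

BLOCKED by obstacle 2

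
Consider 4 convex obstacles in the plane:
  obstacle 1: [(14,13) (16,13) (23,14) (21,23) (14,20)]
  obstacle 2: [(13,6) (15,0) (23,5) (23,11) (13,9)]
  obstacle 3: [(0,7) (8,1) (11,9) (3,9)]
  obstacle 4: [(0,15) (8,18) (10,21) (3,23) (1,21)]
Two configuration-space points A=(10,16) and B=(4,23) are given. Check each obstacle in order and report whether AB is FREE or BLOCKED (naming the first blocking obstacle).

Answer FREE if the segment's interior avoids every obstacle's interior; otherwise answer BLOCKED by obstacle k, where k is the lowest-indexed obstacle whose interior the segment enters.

BLOCKED by obstacle 4

Obstacle 1 [(14,13) (16,13) (23,14) (21,23) (14,20)]:
  edge (14,13)–(16,13): clear
  edge (16,13)–(23,14): clear
  edge (23,14)–(21,23): clear
  edge (21,23)–(14,20): clear
  edge (14,20)–(14,13): clear
  midpoint (7,39/2) outside
  → clear
Obstacle 2 [(13,6) (15,0) (23,5) (23,11) (13,9)]:
  edge (13,6)–(15,0): clear
  edge (15,0)–(23,5): clear
  edge (23,5)–(23,11): clear
  edge (23,11)–(13,9): clear
  edge (13,9)–(13,6): clear
  midpoint (7,39/2) outside
  → clear
Obstacle 3 [(0,7) (8,1) (11,9) (3,9)]:
  edge (0,7)–(8,1): clear
  edge (8,1)–(11,9): clear
  edge (11,9)–(3,9): clear
  edge (3,9)–(0,7): clear
  midpoint (7,39/2) outside
  → clear
Obstacle 4 [(0,15) (8,18) (10,21) (3,23) (1,21)]:
  edge (0,15)–(8,18): clear
  edge (8,18)–(10,21): crosses AB
  edge (10,21)–(3,23): crosses AB
  edge (3,23)–(1,21): clear
  edge (1,21)–(0,15): clear
  → BLOCKED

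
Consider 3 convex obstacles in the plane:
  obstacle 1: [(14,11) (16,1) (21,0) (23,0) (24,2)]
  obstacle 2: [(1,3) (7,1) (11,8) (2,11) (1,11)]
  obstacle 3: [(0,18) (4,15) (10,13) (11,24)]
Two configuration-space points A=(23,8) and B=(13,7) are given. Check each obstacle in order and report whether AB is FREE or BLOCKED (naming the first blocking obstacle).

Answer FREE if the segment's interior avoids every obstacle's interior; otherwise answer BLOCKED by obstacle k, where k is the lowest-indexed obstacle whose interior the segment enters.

BLOCKED by obstacle 1

Obstacle 1 [(14,11) (16,1) (21,0) (23,0) (24,2)]:
  edge (14,11)–(16,1): crosses AB
  edge (16,1)–(21,0): clear
  edge (21,0)–(23,0): clear
  edge (23,0)–(24,2): clear
  edge (24,2)–(14,11): crosses AB
  → BLOCKED
Obstacle 2 [(1,3) (7,1) (11,8) (2,11) (1,11)]:
  edge (1,3)–(7,1): clear
  edge (7,1)–(11,8): clear
  edge (11,8)–(2,11): clear
  edge (2,11)–(1,11): clear
  edge (1,11)–(1,3): clear
  midpoint (18,15/2) outside
  → clear
Obstacle 3 [(0,18) (4,15) (10,13) (11,24)]:
  edge (0,18)–(4,15): clear
  edge (4,15)–(10,13): clear
  edge (10,13)–(11,24): clear
  edge (11,24)–(0,18): clear
  midpoint (18,15/2) outside
  → clear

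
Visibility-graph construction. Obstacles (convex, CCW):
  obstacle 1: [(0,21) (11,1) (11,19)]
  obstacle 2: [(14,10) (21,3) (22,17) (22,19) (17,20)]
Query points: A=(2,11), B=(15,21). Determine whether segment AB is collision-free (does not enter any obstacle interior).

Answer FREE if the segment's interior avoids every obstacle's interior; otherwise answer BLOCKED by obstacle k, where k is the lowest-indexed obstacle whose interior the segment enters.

BLOCKED by obstacle 1

Obstacle 1 [(0,21) (11,1) (11,19)]:
  edge (0,21)–(11,1): crosses AB
  edge (11,1)–(11,19): crosses AB
  edge (11,19)–(0,21): clear
  → BLOCKED
Obstacle 2 [(14,10) (21,3) (22,17) (22,19) (17,20)]:
  edge (14,10)–(21,3): clear
  edge (21,3)–(22,17): clear
  edge (22,17)–(22,19): clear
  edge (22,19)–(17,20): clear
  edge (17,20)–(14,10): clear
  midpoint (17/2,16) outside
  → clear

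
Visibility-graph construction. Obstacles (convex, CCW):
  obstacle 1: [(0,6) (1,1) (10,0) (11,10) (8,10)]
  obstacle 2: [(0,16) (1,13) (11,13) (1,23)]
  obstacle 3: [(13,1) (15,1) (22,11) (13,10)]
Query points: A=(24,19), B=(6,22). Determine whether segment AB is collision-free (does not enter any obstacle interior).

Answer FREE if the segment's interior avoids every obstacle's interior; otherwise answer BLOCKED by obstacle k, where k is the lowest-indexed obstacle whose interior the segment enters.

FREE

Obstacle 1 [(0,6) (1,1) (10,0) (11,10) (8,10)]:
  edge (0,6)–(1,1): clear
  edge (1,1)–(10,0): clear
  edge (10,0)–(11,10): clear
  edge (11,10)–(8,10): clear
  edge (8,10)–(0,6): clear
  midpoint (15,41/2) outside
  → clear
Obstacle 2 [(0,16) (1,13) (11,13) (1,23)]:
  edge (0,16)–(1,13): clear
  edge (1,13)–(11,13): clear
  edge (11,13)–(1,23): clear
  edge (1,23)–(0,16): clear
  midpoint (15,41/2) outside
  → clear
Obstacle 3 [(13,1) (15,1) (22,11) (13,10)]:
  edge (13,1)–(15,1): clear
  edge (15,1)–(22,11): clear
  edge (22,11)–(13,10): clear
  edge (13,10)–(13,1): clear
  midpoint (15,41/2) outside
  → clear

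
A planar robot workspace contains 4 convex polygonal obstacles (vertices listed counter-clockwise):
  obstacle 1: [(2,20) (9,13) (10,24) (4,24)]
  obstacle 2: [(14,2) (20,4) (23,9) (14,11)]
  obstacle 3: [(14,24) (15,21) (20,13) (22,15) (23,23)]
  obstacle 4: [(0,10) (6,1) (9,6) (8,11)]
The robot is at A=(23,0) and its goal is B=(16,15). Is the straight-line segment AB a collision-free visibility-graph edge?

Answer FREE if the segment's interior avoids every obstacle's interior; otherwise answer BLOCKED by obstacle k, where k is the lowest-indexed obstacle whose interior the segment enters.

Obstacle 1 [(2,20) (9,13) (10,24) (4,24)]:
  edge (2,20)–(9,13): clear
  edge (9,13)–(10,24): clear
  edge (10,24)–(4,24): clear
  edge (4,24)–(2,20): clear
  midpoint (39/2,15/2) outside
  → clear
Obstacle 2 [(14,2) (20,4) (23,9) (14,11)]:
  edge (14,2)–(20,4): clear
  edge (20,4)–(23,9): crosses AB
  edge (23,9)–(14,11): crosses AB
  edge (14,11)–(14,2): clear
  → BLOCKED
Obstacle 3 [(14,24) (15,21) (20,13) (22,15) (23,23)]:
  edge (14,24)–(15,21): clear
  edge (15,21)–(20,13): clear
  edge (20,13)–(22,15): clear
  edge (22,15)–(23,23): clear
  edge (23,23)–(14,24): clear
  midpoint (39/2,15/2) outside
  → clear
Obstacle 4 [(0,10) (6,1) (9,6) (8,11)]:
  edge (0,10)–(6,1): clear
  edge (6,1)–(9,6): clear
  edge (9,6)–(8,11): clear
  edge (8,11)–(0,10): clear
  midpoint (39/2,15/2) outside
  → clear

BLOCKED by obstacle 2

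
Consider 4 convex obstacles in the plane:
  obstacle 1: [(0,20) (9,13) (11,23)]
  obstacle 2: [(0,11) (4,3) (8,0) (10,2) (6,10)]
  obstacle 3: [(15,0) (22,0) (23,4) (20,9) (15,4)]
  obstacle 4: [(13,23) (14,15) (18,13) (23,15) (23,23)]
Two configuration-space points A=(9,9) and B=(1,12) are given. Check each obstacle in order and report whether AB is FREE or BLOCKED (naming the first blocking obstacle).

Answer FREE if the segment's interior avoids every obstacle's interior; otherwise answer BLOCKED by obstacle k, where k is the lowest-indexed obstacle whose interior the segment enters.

Obstacle 1 [(0,20) (9,13) (11,23)]:
  edge (0,20)–(9,13): clear
  edge (9,13)–(11,23): clear
  edge (11,23)–(0,20): clear
  midpoint (5,21/2) outside
  → clear
Obstacle 2 [(0,11) (4,3) (8,0) (10,2) (6,10)]:
  edge (0,11)–(4,3): clear
  edge (4,3)–(8,0): clear
  edge (8,0)–(10,2): clear
  edge (10,2)–(6,10): clear
  edge (6,10)–(0,11): clear
  midpoint (5,21/2) outside
  → clear
Obstacle 3 [(15,0) (22,0) (23,4) (20,9) (15,4)]:
  edge (15,0)–(22,0): clear
  edge (22,0)–(23,4): clear
  edge (23,4)–(20,9): clear
  edge (20,9)–(15,4): clear
  edge (15,4)–(15,0): clear
  midpoint (5,21/2) outside
  → clear
Obstacle 4 [(13,23) (14,15) (18,13) (23,15) (23,23)]:
  edge (13,23)–(14,15): clear
  edge (14,15)–(18,13): clear
  edge (18,13)–(23,15): clear
  edge (23,15)–(23,23): clear
  edge (23,23)–(13,23): clear
  midpoint (5,21/2) outside
  → clear

FREE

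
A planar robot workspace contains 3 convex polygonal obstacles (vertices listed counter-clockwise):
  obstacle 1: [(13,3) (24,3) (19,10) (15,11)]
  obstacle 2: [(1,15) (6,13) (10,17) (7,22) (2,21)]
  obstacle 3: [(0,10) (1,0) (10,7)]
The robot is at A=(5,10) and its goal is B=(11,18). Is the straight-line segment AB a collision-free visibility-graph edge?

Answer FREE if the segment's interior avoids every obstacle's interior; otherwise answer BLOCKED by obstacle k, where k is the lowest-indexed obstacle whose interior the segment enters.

Obstacle 1 [(13,3) (24,3) (19,10) (15,11)]:
  edge (13,3)–(24,3): clear
  edge (24,3)–(19,10): clear
  edge (19,10)–(15,11): clear
  edge (15,11)–(13,3): clear
  midpoint (8,14) outside
  → clear
Obstacle 2 [(1,15) (6,13) (10,17) (7,22) (2,21)]:
  edge (1,15)–(6,13): clear
  edge (6,13)–(10,17): clear
  edge (10,17)–(7,22): clear
  edge (7,22)–(2,21): clear
  edge (2,21)–(1,15): clear
  midpoint (8,14) outside
  → clear
Obstacle 3 [(0,10) (1,0) (10,7)]:
  edge (0,10)–(1,0): clear
  edge (1,0)–(10,7): clear
  edge (10,7)–(0,10): clear
  midpoint (8,14) outside
  → clear

FREE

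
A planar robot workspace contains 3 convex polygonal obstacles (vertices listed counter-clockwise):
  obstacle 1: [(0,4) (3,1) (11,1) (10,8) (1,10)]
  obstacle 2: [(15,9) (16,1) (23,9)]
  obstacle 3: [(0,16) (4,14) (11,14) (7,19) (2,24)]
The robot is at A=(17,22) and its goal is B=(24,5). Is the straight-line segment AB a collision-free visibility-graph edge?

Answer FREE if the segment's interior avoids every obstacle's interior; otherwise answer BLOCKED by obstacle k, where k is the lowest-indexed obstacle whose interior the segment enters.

BLOCKED by obstacle 2

Obstacle 1 [(0,4) (3,1) (11,1) (10,8) (1,10)]:
  edge (0,4)–(3,1): clear
  edge (3,1)–(11,1): clear
  edge (11,1)–(10,8): clear
  edge (10,8)–(1,10): clear
  edge (1,10)–(0,4): clear
  midpoint (41/2,27/2) outside
  → clear
Obstacle 2 [(15,9) (16,1) (23,9)]:
  edge (15,9)–(16,1): clear
  edge (16,1)–(23,9): crosses AB
  edge (23,9)–(15,9): crosses AB
  → BLOCKED
Obstacle 3 [(0,16) (4,14) (11,14) (7,19) (2,24)]:
  edge (0,16)–(4,14): clear
  edge (4,14)–(11,14): clear
  edge (11,14)–(7,19): clear
  edge (7,19)–(2,24): clear
  edge (2,24)–(0,16): clear
  midpoint (41/2,27/2) outside
  → clear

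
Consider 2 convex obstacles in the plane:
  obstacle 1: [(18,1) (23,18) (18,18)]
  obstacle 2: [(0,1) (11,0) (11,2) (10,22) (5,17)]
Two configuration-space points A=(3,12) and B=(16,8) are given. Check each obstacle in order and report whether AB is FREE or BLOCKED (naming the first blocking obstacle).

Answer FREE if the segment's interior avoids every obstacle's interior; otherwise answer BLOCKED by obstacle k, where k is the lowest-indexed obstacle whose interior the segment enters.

Obstacle 1 [(18,1) (23,18) (18,18)]:
  edge (18,1)–(23,18): clear
  edge (23,18)–(18,18): clear
  edge (18,18)–(18,1): clear
  midpoint (19/2,10) outside
  → clear
Obstacle 2 [(0,1) (11,0) (11,2) (10,22) (5,17)]:
  edge (0,1)–(11,0): clear
  edge (11,0)–(11,2): clear
  edge (11,2)–(10,22): crosses AB
  edge (10,22)–(5,17): clear
  edge (5,17)–(0,1): crosses AB
  → BLOCKED

BLOCKED by obstacle 2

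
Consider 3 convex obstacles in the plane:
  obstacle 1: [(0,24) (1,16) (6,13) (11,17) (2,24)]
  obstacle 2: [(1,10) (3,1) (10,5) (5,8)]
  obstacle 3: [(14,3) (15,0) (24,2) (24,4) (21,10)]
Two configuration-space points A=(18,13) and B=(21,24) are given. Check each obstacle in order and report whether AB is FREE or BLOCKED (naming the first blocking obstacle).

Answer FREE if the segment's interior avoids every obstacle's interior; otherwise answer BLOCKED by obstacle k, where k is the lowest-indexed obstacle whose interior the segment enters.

FREE

Obstacle 1 [(0,24) (1,16) (6,13) (11,17) (2,24)]:
  edge (0,24)–(1,16): clear
  edge (1,16)–(6,13): clear
  edge (6,13)–(11,17): clear
  edge (11,17)–(2,24): clear
  edge (2,24)–(0,24): clear
  midpoint (39/2,37/2) outside
  → clear
Obstacle 2 [(1,10) (3,1) (10,5) (5,8)]:
  edge (1,10)–(3,1): clear
  edge (3,1)–(10,5): clear
  edge (10,5)–(5,8): clear
  edge (5,8)–(1,10): clear
  midpoint (39/2,37/2) outside
  → clear
Obstacle 3 [(14,3) (15,0) (24,2) (24,4) (21,10)]:
  edge (14,3)–(15,0): clear
  edge (15,0)–(24,2): clear
  edge (24,2)–(24,4): clear
  edge (24,4)–(21,10): clear
  edge (21,10)–(14,3): clear
  midpoint (39/2,37/2) outside
  → clear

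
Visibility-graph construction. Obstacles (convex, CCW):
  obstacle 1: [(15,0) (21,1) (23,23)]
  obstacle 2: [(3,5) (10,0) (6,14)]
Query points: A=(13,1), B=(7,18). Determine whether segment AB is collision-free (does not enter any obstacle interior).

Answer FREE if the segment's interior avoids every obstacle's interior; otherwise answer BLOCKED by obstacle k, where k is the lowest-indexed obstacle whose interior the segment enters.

Obstacle 1 [(15,0) (21,1) (23,23)]:
  edge (15,0)–(21,1): clear
  edge (21,1)–(23,23): clear
  edge (23,23)–(15,0): clear
  midpoint (10,19/2) outside
  → clear
Obstacle 2 [(3,5) (10,0) (6,14)]:
  edge (3,5)–(10,0): clear
  edge (10,0)–(6,14): clear
  edge (6,14)–(3,5): clear
  midpoint (10,19/2) outside
  → clear

FREE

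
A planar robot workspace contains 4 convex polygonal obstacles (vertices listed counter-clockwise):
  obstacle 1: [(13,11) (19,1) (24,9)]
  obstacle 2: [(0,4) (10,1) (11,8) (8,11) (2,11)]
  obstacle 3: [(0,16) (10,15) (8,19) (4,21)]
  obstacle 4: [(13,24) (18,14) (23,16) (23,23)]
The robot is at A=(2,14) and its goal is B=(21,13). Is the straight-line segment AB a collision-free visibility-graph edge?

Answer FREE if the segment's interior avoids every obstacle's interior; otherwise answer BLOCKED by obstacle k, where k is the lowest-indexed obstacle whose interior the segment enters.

Obstacle 1 [(13,11) (19,1) (24,9)]:
  edge (13,11)–(19,1): clear
  edge (19,1)–(24,9): clear
  edge (24,9)–(13,11): clear
  midpoint (23/2,27/2) outside
  → clear
Obstacle 2 [(0,4) (10,1) (11,8) (8,11) (2,11)]:
  edge (0,4)–(10,1): clear
  edge (10,1)–(11,8): clear
  edge (11,8)–(8,11): clear
  edge (8,11)–(2,11): clear
  edge (2,11)–(0,4): clear
  midpoint (23/2,27/2) outside
  → clear
Obstacle 3 [(0,16) (10,15) (8,19) (4,21)]:
  edge (0,16)–(10,15): clear
  edge (10,15)–(8,19): clear
  edge (8,19)–(4,21): clear
  edge (4,21)–(0,16): clear
  midpoint (23/2,27/2) outside
  → clear
Obstacle 4 [(13,24) (18,14) (23,16) (23,23)]:
  edge (13,24)–(18,14): clear
  edge (18,14)–(23,16): clear
  edge (23,16)–(23,23): clear
  edge (23,23)–(13,24): clear
  midpoint (23/2,27/2) outside
  → clear

FREE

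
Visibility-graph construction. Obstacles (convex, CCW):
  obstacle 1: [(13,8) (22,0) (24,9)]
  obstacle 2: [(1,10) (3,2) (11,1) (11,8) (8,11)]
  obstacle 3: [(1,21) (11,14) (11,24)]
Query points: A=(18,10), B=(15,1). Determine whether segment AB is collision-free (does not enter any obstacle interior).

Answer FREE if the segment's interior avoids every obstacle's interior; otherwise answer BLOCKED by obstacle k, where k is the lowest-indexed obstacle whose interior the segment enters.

Obstacle 1 [(13,8) (22,0) (24,9)]:
  edge (13,8)–(22,0): crosses AB
  edge (22,0)–(24,9): clear
  edge (24,9)–(13,8): crosses AB
  → BLOCKED
Obstacle 2 [(1,10) (3,2) (11,1) (11,8) (8,11)]:
  edge (1,10)–(3,2): clear
  edge (3,2)–(11,1): clear
  edge (11,1)–(11,8): clear
  edge (11,8)–(8,11): clear
  edge (8,11)–(1,10): clear
  midpoint (33/2,11/2) outside
  → clear
Obstacle 3 [(1,21) (11,14) (11,24)]:
  edge (1,21)–(11,14): clear
  edge (11,14)–(11,24): clear
  edge (11,24)–(1,21): clear
  midpoint (33/2,11/2) outside
  → clear

BLOCKED by obstacle 1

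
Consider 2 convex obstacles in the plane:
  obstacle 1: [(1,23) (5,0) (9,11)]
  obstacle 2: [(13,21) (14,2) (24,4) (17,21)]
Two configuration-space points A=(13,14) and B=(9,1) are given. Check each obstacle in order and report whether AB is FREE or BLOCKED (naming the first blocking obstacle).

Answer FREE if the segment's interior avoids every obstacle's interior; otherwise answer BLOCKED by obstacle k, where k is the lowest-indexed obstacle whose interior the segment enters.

Obstacle 1 [(1,23) (5,0) (9,11)]:
  edge (1,23)–(5,0): clear
  edge (5,0)–(9,11): clear
  edge (9,11)–(1,23): clear
  midpoint (11,15/2) outside
  → clear
Obstacle 2 [(13,21) (14,2) (24,4) (17,21)]:
  edge (13,21)–(14,2): clear
  edge (14,2)–(24,4): clear
  edge (24,4)–(17,21): clear
  edge (17,21)–(13,21): clear
  midpoint (11,15/2) outside
  → clear

FREE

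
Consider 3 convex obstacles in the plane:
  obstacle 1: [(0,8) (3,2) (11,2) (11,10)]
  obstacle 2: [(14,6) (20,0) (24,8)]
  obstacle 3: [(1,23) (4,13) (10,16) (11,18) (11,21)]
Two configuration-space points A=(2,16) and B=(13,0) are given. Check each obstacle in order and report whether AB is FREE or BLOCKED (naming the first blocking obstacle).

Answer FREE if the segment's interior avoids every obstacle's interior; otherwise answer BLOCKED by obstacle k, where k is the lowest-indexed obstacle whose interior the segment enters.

Obstacle 1 [(0,8) (3,2) (11,2) (11,10)]:
  edge (0,8)–(3,2): clear
  edge (3,2)–(11,2): clear
  edge (11,2)–(11,10): crosses AB
  edge (11,10)–(0,8): crosses AB
  → BLOCKED
Obstacle 2 [(14,6) (20,0) (24,8)]:
  edge (14,6)–(20,0): clear
  edge (20,0)–(24,8): clear
  edge (24,8)–(14,6): clear
  midpoint (15/2,8) outside
  → clear
Obstacle 3 [(1,23) (4,13) (10,16) (11,18) (11,21)]:
  edge (1,23)–(4,13): crosses AB
  edge (4,13)–(10,16): crosses AB
  edge (10,16)–(11,18): clear
  edge (11,18)–(11,21): clear
  edge (11,21)–(1,23): clear
  → BLOCKED

BLOCKED by obstacle 1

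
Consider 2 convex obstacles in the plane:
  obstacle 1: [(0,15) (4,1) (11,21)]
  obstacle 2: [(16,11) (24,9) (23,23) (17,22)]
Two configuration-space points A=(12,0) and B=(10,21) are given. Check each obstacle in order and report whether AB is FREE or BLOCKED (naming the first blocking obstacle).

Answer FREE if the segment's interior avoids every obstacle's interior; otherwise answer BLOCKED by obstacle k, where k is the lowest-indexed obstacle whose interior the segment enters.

BLOCKED by obstacle 1

Obstacle 1 [(0,15) (4,1) (11,21)]:
  edge (0,15)–(4,1): clear
  edge (4,1)–(11,21): crosses AB
  edge (11,21)–(0,15): crosses AB
  → BLOCKED
Obstacle 2 [(16,11) (24,9) (23,23) (17,22)]:
  edge (16,11)–(24,9): clear
  edge (24,9)–(23,23): clear
  edge (23,23)–(17,22): clear
  edge (17,22)–(16,11): clear
  midpoint (11,21/2) outside
  → clear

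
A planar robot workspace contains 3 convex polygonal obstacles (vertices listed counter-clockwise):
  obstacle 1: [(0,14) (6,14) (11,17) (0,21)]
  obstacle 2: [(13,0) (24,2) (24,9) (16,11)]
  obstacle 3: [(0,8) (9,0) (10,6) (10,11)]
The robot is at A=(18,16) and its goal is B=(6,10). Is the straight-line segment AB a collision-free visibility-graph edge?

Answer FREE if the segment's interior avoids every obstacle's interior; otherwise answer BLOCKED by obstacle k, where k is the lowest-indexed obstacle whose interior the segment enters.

Obstacle 1 [(0,14) (6,14) (11,17) (0,21)]:
  edge (0,14)–(6,14): clear
  edge (6,14)–(11,17): clear
  edge (11,17)–(0,21): clear
  edge (0,21)–(0,14): clear
  midpoint (12,13) outside
  → clear
Obstacle 2 [(13,0) (24,2) (24,9) (16,11)]:
  edge (13,0)–(24,2): clear
  edge (24,2)–(24,9): clear
  edge (24,9)–(16,11): clear
  edge (16,11)–(13,0): clear
  midpoint (12,13) outside
  → clear
Obstacle 3 [(0,8) (9,0) (10,6) (10,11)]:
  edge (0,8)–(9,0): clear
  edge (9,0)–(10,6): clear
  edge (10,6)–(10,11): clear
  edge (10,11)–(0,8): clear
  midpoint (12,13) outside
  → clear

FREE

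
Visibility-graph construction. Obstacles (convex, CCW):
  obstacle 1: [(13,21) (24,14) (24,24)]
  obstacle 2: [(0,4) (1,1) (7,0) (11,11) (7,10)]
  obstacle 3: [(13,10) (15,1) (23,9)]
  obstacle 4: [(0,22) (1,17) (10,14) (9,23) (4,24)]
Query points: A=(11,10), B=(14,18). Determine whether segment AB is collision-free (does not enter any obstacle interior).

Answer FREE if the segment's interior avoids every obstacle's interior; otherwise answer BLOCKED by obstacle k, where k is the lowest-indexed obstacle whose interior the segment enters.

FREE

Obstacle 1 [(13,21) (24,14) (24,24)]:
  edge (13,21)–(24,14): clear
  edge (24,14)–(24,24): clear
  edge (24,24)–(13,21): clear
  midpoint (25/2,14) outside
  → clear
Obstacle 2 [(0,4) (1,1) (7,0) (11,11) (7,10)]:
  edge (0,4)–(1,1): clear
  edge (1,1)–(7,0): clear
  edge (7,0)–(11,11): clear
  edge (11,11)–(7,10): clear
  edge (7,10)–(0,4): clear
  midpoint (25/2,14) outside
  → clear
Obstacle 3 [(13,10) (15,1) (23,9)]:
  edge (13,10)–(15,1): clear
  edge (15,1)–(23,9): clear
  edge (23,9)–(13,10): clear
  midpoint (25/2,14) outside
  → clear
Obstacle 4 [(0,22) (1,17) (10,14) (9,23) (4,24)]:
  edge (0,22)–(1,17): clear
  edge (1,17)–(10,14): clear
  edge (10,14)–(9,23): clear
  edge (9,23)–(4,24): clear
  edge (4,24)–(0,22): clear
  midpoint (25/2,14) outside
  → clear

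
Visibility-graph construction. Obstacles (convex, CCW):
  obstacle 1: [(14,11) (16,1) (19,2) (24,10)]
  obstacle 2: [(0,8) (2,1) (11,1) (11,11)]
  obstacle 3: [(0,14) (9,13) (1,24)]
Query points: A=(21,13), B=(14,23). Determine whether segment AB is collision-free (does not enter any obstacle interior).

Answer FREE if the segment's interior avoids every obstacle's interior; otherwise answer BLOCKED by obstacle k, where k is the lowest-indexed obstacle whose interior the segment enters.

Obstacle 1 [(14,11) (16,1) (19,2) (24,10)]:
  edge (14,11)–(16,1): clear
  edge (16,1)–(19,2): clear
  edge (19,2)–(24,10): clear
  edge (24,10)–(14,11): clear
  midpoint (35/2,18) outside
  → clear
Obstacle 2 [(0,8) (2,1) (11,1) (11,11)]:
  edge (0,8)–(2,1): clear
  edge (2,1)–(11,1): clear
  edge (11,1)–(11,11): clear
  edge (11,11)–(0,8): clear
  midpoint (35/2,18) outside
  → clear
Obstacle 3 [(0,14) (9,13) (1,24)]:
  edge (0,14)–(9,13): clear
  edge (9,13)–(1,24): clear
  edge (1,24)–(0,14): clear
  midpoint (35/2,18) outside
  → clear

FREE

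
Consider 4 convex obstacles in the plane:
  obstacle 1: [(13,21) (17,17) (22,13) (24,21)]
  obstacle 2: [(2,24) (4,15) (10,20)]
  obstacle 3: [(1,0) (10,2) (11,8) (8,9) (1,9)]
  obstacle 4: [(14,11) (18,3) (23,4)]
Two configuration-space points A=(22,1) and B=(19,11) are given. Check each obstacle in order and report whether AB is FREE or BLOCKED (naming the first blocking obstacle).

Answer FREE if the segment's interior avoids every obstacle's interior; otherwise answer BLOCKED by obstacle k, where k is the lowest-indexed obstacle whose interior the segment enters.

Obstacle 1 [(13,21) (17,17) (22,13) (24,21)]:
  edge (13,21)–(17,17): clear
  edge (17,17)–(22,13): clear
  edge (22,13)–(24,21): clear
  edge (24,21)–(13,21): clear
  midpoint (41/2,6) outside
  → clear
Obstacle 2 [(2,24) (4,15) (10,20)]:
  edge (2,24)–(4,15): clear
  edge (4,15)–(10,20): clear
  edge (10,20)–(2,24): clear
  midpoint (41/2,6) outside
  → clear
Obstacle 3 [(1,0) (10,2) (11,8) (8,9) (1,9)]:
  edge (1,0)–(10,2): clear
  edge (10,2)–(11,8): clear
  edge (11,8)–(8,9): clear
  edge (8,9)–(1,9): clear
  edge (1,9)–(1,0): clear
  midpoint (41/2,6) outside
  → clear
Obstacle 4 [(14,11) (18,3) (23,4)]:
  edge (14,11)–(18,3): clear
  edge (18,3)–(23,4): crosses AB
  edge (23,4)–(14,11): crosses AB
  → BLOCKED

BLOCKED by obstacle 4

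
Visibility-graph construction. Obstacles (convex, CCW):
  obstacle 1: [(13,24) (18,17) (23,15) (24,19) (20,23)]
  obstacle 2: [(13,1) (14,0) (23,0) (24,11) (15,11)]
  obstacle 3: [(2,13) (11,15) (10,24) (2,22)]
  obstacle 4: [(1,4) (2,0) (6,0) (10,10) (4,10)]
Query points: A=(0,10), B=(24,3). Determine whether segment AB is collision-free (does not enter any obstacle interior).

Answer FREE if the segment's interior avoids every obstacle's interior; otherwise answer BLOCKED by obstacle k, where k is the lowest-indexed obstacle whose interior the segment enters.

BLOCKED by obstacle 2

Obstacle 1 [(13,24) (18,17) (23,15) (24,19) (20,23)]:
  edge (13,24)–(18,17): clear
  edge (18,17)–(23,15): clear
  edge (23,15)–(24,19): clear
  edge (24,19)–(20,23): clear
  edge (20,23)–(13,24): clear
  midpoint (12,13/2) outside
  → clear
Obstacle 2 [(13,1) (14,0) (23,0) (24,11) (15,11)]:
  edge (13,1)–(14,0): clear
  edge (14,0)–(23,0): clear
  edge (23,0)–(24,11): crosses AB
  edge (24,11)–(15,11): clear
  edge (15,11)–(13,1): crosses AB
  → BLOCKED
Obstacle 3 [(2,13) (11,15) (10,24) (2,22)]:
  edge (2,13)–(11,15): clear
  edge (11,15)–(10,24): clear
  edge (10,24)–(2,22): clear
  edge (2,22)–(2,13): clear
  midpoint (12,13/2) outside
  → clear
Obstacle 4 [(1,4) (2,0) (6,0) (10,10) (4,10)]:
  edge (1,4)–(2,0): clear
  edge (2,0)–(6,0): clear
  edge (6,0)–(10,10): crosses AB
  edge (10,10)–(4,10): clear
  edge (4,10)–(1,4): crosses AB
  → BLOCKED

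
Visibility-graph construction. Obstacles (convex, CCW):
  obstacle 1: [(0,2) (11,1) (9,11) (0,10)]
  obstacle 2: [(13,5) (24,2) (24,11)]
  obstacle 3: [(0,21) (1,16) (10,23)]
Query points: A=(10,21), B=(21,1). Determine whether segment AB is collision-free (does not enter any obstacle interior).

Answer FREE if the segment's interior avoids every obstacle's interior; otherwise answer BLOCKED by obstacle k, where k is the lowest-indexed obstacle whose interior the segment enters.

BLOCKED by obstacle 2

Obstacle 1 [(0,2) (11,1) (9,11) (0,10)]:
  edge (0,2)–(11,1): clear
  edge (11,1)–(9,11): clear
  edge (9,11)–(0,10): clear
  edge (0,10)–(0,2): clear
  midpoint (31/2,11) outside
  → clear
Obstacle 2 [(13,5) (24,2) (24,11)]:
  edge (13,5)–(24,2): crosses AB
  edge (24,2)–(24,11): clear
  edge (24,11)–(13,5): crosses AB
  → BLOCKED
Obstacle 3 [(0,21) (1,16) (10,23)]:
  edge (0,21)–(1,16): clear
  edge (1,16)–(10,23): clear
  edge (10,23)–(0,21): clear
  midpoint (31/2,11) outside
  → clear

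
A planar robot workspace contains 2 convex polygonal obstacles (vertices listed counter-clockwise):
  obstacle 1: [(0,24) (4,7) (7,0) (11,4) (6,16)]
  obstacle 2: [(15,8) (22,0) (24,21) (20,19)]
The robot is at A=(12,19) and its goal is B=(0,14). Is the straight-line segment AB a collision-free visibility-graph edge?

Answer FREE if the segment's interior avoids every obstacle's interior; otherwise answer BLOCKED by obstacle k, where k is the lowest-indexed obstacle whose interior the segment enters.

Obstacle 1 [(0,24) (4,7) (7,0) (11,4) (6,16)]:
  edge (0,24)–(4,7): crosses AB
  edge (4,7)–(7,0): clear
  edge (7,0)–(11,4): clear
  edge (11,4)–(6,16): clear
  edge (6,16)–(0,24): crosses AB
  → BLOCKED
Obstacle 2 [(15,8) (22,0) (24,21) (20,19)]:
  edge (15,8)–(22,0): clear
  edge (22,0)–(24,21): clear
  edge (24,21)–(20,19): clear
  edge (20,19)–(15,8): clear
  midpoint (6,33/2) outside
  → clear

BLOCKED by obstacle 1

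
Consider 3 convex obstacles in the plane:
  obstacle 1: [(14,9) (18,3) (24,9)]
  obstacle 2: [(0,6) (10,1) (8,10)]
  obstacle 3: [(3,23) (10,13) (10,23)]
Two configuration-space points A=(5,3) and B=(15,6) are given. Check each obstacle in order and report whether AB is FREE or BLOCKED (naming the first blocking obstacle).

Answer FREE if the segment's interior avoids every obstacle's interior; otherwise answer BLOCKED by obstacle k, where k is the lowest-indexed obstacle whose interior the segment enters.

Obstacle 1 [(14,9) (18,3) (24,9)]:
  edge (14,9)–(18,3): clear
  edge (18,3)–(24,9): clear
  edge (24,9)–(14,9): clear
  midpoint (10,9/2) outside
  → clear
Obstacle 2 [(0,6) (10,1) (8,10)]:
  edge (0,6)–(10,1): crosses AB
  edge (10,1)–(8,10): crosses AB
  edge (8,10)–(0,6): clear
  → BLOCKED
Obstacle 3 [(3,23) (10,13) (10,23)]:
  edge (3,23)–(10,13): clear
  edge (10,13)–(10,23): clear
  edge (10,23)–(3,23): clear
  midpoint (10,9/2) outside
  → clear

BLOCKED by obstacle 2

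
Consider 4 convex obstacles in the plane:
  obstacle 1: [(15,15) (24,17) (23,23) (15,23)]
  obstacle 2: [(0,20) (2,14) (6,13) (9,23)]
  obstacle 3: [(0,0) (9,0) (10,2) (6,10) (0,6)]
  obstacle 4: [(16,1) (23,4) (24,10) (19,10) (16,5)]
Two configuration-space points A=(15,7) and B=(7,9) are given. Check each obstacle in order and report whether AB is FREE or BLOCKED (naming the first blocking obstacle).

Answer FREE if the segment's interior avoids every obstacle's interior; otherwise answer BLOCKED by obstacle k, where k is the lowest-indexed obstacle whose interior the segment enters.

Obstacle 1 [(15,15) (24,17) (23,23) (15,23)]:
  edge (15,15)–(24,17): clear
  edge (24,17)–(23,23): clear
  edge (23,23)–(15,23): clear
  edge (15,23)–(15,15): clear
  midpoint (11,8) outside
  → clear
Obstacle 2 [(0,20) (2,14) (6,13) (9,23)]:
  edge (0,20)–(2,14): clear
  edge (2,14)–(6,13): clear
  edge (6,13)–(9,23): clear
  edge (9,23)–(0,20): clear
  midpoint (11,8) outside
  → clear
Obstacle 3 [(0,0) (9,0) (10,2) (6,10) (0,6)]:
  edge (0,0)–(9,0): clear
  edge (9,0)–(10,2): clear
  edge (10,2)–(6,10): clear
  edge (6,10)–(0,6): clear
  edge (0,6)–(0,0): clear
  midpoint (11,8) outside
  → clear
Obstacle 4 [(16,1) (23,4) (24,10) (19,10) (16,5)]:
  edge (16,1)–(23,4): clear
  edge (23,4)–(24,10): clear
  edge (24,10)–(19,10): clear
  edge (19,10)–(16,5): clear
  edge (16,5)–(16,1): clear
  midpoint (11,8) outside
  → clear

FREE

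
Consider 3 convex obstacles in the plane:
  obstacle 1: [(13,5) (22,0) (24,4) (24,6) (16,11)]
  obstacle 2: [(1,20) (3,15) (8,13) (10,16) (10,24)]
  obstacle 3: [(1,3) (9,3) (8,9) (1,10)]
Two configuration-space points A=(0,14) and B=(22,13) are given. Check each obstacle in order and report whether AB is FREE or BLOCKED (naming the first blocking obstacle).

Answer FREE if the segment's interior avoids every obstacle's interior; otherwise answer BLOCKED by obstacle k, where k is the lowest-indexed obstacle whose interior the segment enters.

Obstacle 1 [(13,5) (22,0) (24,4) (24,6) (16,11)]:
  edge (13,5)–(22,0): clear
  edge (22,0)–(24,4): clear
  edge (24,4)–(24,6): clear
  edge (24,6)–(16,11): clear
  edge (16,11)–(13,5): clear
  midpoint (11,27/2) outside
  → clear
Obstacle 2 [(1,20) (3,15) (8,13) (10,16) (10,24)]:
  edge (1,20)–(3,15): clear
  edge (3,15)–(8,13): crosses AB
  edge (8,13)–(10,16): crosses AB
  edge (10,16)–(10,24): clear
  edge (10,24)–(1,20): clear
  → BLOCKED
Obstacle 3 [(1,3) (9,3) (8,9) (1,10)]:
  edge (1,3)–(9,3): clear
  edge (9,3)–(8,9): clear
  edge (8,9)–(1,10): clear
  edge (1,10)–(1,3): clear
  midpoint (11,27/2) outside
  → clear

BLOCKED by obstacle 2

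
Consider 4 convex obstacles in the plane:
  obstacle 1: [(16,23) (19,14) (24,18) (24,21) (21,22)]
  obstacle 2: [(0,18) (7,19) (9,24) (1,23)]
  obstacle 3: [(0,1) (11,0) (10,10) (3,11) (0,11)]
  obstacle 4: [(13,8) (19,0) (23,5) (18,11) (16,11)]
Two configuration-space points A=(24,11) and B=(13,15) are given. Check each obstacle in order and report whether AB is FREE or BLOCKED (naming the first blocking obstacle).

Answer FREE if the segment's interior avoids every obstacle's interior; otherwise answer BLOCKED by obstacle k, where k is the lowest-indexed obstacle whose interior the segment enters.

FREE

Obstacle 1 [(16,23) (19,14) (24,18) (24,21) (21,22)]:
  edge (16,23)–(19,14): clear
  edge (19,14)–(24,18): clear
  edge (24,18)–(24,21): clear
  edge (24,21)–(21,22): clear
  edge (21,22)–(16,23): clear
  midpoint (37/2,13) outside
  → clear
Obstacle 2 [(0,18) (7,19) (9,24) (1,23)]:
  edge (0,18)–(7,19): clear
  edge (7,19)–(9,24): clear
  edge (9,24)–(1,23): clear
  edge (1,23)–(0,18): clear
  midpoint (37/2,13) outside
  → clear
Obstacle 3 [(0,1) (11,0) (10,10) (3,11) (0,11)]:
  edge (0,1)–(11,0): clear
  edge (11,0)–(10,10): clear
  edge (10,10)–(3,11): clear
  edge (3,11)–(0,11): clear
  edge (0,11)–(0,1): clear
  midpoint (37/2,13) outside
  → clear
Obstacle 4 [(13,8) (19,0) (23,5) (18,11) (16,11)]:
  edge (13,8)–(19,0): clear
  edge (19,0)–(23,5): clear
  edge (23,5)–(18,11): clear
  edge (18,11)–(16,11): clear
  edge (16,11)–(13,8): clear
  midpoint (37/2,13) outside
  → clear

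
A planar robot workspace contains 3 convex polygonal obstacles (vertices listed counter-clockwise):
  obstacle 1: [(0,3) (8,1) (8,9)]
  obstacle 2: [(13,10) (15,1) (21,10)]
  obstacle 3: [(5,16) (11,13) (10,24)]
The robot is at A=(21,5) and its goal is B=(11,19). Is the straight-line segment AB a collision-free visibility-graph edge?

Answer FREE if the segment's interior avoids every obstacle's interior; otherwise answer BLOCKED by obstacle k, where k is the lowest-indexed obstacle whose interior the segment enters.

BLOCKED by obstacle 2

Obstacle 1 [(0,3) (8,1) (8,9)]:
  edge (0,3)–(8,1): clear
  edge (8,1)–(8,9): clear
  edge (8,9)–(0,3): clear
  midpoint (16,12) outside
  → clear
Obstacle 2 [(13,10) (15,1) (21,10)]:
  edge (13,10)–(15,1): clear
  edge (15,1)–(21,10): crosses AB
  edge (21,10)–(13,10): crosses AB
  → BLOCKED
Obstacle 3 [(5,16) (11,13) (10,24)]:
  edge (5,16)–(11,13): clear
  edge (11,13)–(10,24): clear
  edge (10,24)–(5,16): clear
  midpoint (16,12) outside
  → clear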